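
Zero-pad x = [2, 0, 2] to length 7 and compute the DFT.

Original 3-point DFT: [4, 1.0000+1.7321i, 1.0000-1.7321i]
Zero-padded 7-point DFT provides frequency interpolation.

DFT_7([x, 0, ...]) = [4, 1.5550-1.9499i, 0.1981+0.8678i, 3.2470+1.5637i, 3.2470-1.5637i, 0.1981-0.8678i, 1.5550+1.9499i]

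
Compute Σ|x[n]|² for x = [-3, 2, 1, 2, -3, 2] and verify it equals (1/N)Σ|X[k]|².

Time domain:
Σ|x[n]|² = |-3|² + |2|² + |1|² + |2|² + |-3|² + |2|² = 31.0000

Frequency domain:
(1/6)Σ|X[k]|² = (1/6)(|1|² + |-2.0000-3.4641i|² + |-2.0000+3.4641i|² + |-11|² + |-2.0000-3.4641i|² + |-2.0000+3.4641i|²) = (1/6)·186.0000 = 31.0000

Both sides agree, confirming Parseval's theorem.

Σ|x[n]|² = (1/N)Σ|X[k]|² = 31.0000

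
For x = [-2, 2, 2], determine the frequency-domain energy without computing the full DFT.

Parseval: Σ|x[n]|² = (1/N)Σ|X[k]|², so Σ|X[k]|² = N·Σ|x[n]|² = 3·12.0000

Σ|X[k]|² = N·Σ|x[n]|² = 3·12.0000 = 36.0000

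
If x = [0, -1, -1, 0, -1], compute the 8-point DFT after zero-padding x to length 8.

Original 5-point DFT: [-3, 0.1910+0.5878i, 1.3090-0.9511i, 1.3090+0.9511i, 0.1910-0.5878i]
Zero-padded 8-point DFT provides frequency interpolation.

DFT_8([x, 0, ...]) = [-3, 0.2929+1.7071i, 1i, 1.7071-0.2929i, -1, 1.7071+0.2929i, -1i, 0.2929-1.7071i]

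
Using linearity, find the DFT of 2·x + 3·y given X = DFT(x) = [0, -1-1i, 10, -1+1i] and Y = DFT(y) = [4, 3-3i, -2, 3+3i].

By linearity: DFT(2x + 3y) = 2·DFT(x) + 3·DFT(y)
= 2·[0, -1-1i, 10, -1+1i] + 3·[4, 3-3i, -2, 3+3i]

Computing element-wise:
Z[0] = 2·(0) + 3·(4) = 12
Z[1] = 2·(-1-1i) + 3·(3-3i) = 7-11i
Z[2] = 2·(10) + 3·(-2) = 14
Z[3] = 2·(-1+1i) + 3·(3+3i) = 7+11i

DFT(2x + 3y) = 2·X + 3·Y = [12, 7-11i, 14, 7+11i]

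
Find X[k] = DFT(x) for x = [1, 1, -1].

X[k] = Σ(n=0 to 2) x[n] · ω_3^(nk)
where ω_3 = e^(-2πi/3)

Computing each X[k]:
X[0] = 1
X[1] = 1.0000-1.7321i
X[2] = 1.0000+1.7321i

X = [1, 1.0000-1.7321i, 1.0000+1.7321i]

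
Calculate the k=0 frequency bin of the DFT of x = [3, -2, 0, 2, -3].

X[0] = Σ(n=0 to 4) x[n] · ω_5^0 = Σ x[n]
= (3) + (-2) + (0) + (2) + (-3)

X[0] = 0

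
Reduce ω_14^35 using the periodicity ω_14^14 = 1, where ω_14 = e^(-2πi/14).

Since ω_14^14 = 1, powers reduce modulo 14.
35 mod 14 = 7
So ω_14^35 = ω_14^7 = e^(-2πi·7/14)

ω_14^35 = ω_14^7 = -1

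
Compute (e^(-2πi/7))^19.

Since ω_7^7 = 1, powers reduce modulo 7.
19 mod 7 = 5
So ω_7^19 = ω_7^5 = e^(-2πi·5/7)

ω_7^19 = ω_7^5 = -0.2225+0.9749i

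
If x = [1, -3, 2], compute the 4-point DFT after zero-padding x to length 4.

Original 3-point DFT: [0, 1.5000+4.3301i, 1.5000-4.3301i]
Zero-padded 4-point DFT provides frequency interpolation.

DFT_4([x, 0, ...]) = [0, -1+3i, 6, -1-3i]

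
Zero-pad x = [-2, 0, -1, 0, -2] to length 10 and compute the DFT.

Original 5-point DFT: [-5, -1.8090-1.3143i, -0.6910-2.1266i, -0.6910+2.1266i, -1.8090+1.3143i]
Zero-padded 10-point DFT provides frequency interpolation.

DFT_10([x, 0, ...]) = [-5, -0.6910+2.1266i, -1.8090-1.3143i, -1.8090+1.3143i, -0.6910-2.1266i, -5, -0.6910+2.1266i, -1.8090-1.3143i, -1.8090+1.3143i, -0.6910-2.1266i]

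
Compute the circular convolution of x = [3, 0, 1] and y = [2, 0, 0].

(x ⊛ y)[n] = Σ(m=0 to 2) x[m] · y[(n-m) mod 3]

Computing each output sample:
(x ⊛ y)[0] = 6
(x ⊛ y)[1] = 0
(x ⊛ y)[2] = 2

x ⊛ y = [6, 0, 2]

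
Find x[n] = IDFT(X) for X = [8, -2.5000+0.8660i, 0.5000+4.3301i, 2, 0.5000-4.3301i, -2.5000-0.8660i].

x[n] = (1/6) Σ(k=0 to 5) X[k] · e^(2πikn/6)

Computing each x[n]:
x[0] = 1
x[1] = -1
x[2] = 3
x[3] = 2
x[4] = 1
x[5] = 2

x = [1, -1, 3, 2, 1, 2]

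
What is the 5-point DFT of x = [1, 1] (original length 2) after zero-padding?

Original 2-point DFT: [2, 0]
Zero-padded 5-point DFT provides frequency interpolation.

DFT_5([x, 0, ...]) = [2, 1.3090-0.9511i, 0.1910-0.5878i, 0.1910+0.5878i, 1.3090+0.9511i]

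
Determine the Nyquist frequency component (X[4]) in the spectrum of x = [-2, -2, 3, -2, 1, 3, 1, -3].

X[4] = Σ(n=0 to 7) x[n] · ω_8^(4n) where ω_8 = e^(-2πi/8)
= (-2)·ω_8^0 + (-2)·ω_8^4 + (3)·ω_8^8 + (-2)·ω_8^12 + (1)·ω_8^16 + (3)·ω_8^20 + (1)·ω_8^24 + (-3)·ω_8^28

X[4] = 7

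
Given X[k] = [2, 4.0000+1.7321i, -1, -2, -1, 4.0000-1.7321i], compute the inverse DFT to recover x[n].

x[n] = (1/6) Σ(k=0 to 5) X[k] · e^(2πikn/6)

Computing each x[n]:
x[0] = 1
x[1] = 1
x[2] = -1
x[3] = -1
x[4] = 0
x[5] = 2

x = [1, 1, -1, -1, 0, 2]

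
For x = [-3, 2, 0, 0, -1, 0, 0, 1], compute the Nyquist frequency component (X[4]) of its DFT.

X[4] = Σ(n=0 to 7) x[n] · ω_8^(4n) where ω_8 = e^(-2πi/8)
= (-3)·ω_8^0 + (2)·ω_8^4 + (0)·ω_8^8 + (0)·ω_8^12 + (-1)·ω_8^16 + (0)·ω_8^20 + (0)·ω_8^24 + (1)·ω_8^28

X[4] = -7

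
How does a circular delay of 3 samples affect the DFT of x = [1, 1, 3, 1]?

Time shift by 3: X_shifted[k] = ω_4^(3k) · X[k]
Shifted x = [1, 3, 1, 1]

DFT(x[n-3]) = [6, -2i, -2, 2i]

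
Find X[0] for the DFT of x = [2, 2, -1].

X[0] = Σ(n=0 to 2) x[n] · ω_3^0 = Σ x[n]
= (2) + (2) + (-1)

X[0] = 3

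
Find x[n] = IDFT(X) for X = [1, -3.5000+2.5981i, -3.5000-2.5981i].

x[n] = (1/3) Σ(k=0 to 2) X[k] · e^(2πikn/3)

Computing each x[n]:
x[0] = -2
x[1] = 0
x[2] = 3

x = [-2, 0, 3]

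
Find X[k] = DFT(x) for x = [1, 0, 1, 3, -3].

X[k] = Σ(n=0 to 4) x[n] · ω_5^(nk)
where ω_5 = e^(-2πi/5)

Computing each X[k]:
X[0] = 2
X[1] = -3.1631-1.6776i
X[2] = 4.6631-3.6655i
X[3] = 4.6631+3.6655i
X[4] = -3.1631+1.6776i

X = [2, -3.1631-1.6776i, 4.6631-3.6655i, 4.6631+3.6655i, -3.1631+1.6776i]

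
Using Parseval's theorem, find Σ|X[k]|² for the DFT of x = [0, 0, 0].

Parseval: Σ|x[n]|² = (1/N)Σ|X[k]|², so Σ|X[k]|² = N·Σ|x[n]|² = 3·0.0000

Σ|X[k]|² = N·Σ|x[n]|² = 3·0.0000 = 0.0000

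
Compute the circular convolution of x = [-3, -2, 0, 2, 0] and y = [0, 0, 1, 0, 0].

(x ⊛ y)[n] = Σ(m=0 to 4) x[m] · y[(n-m) mod 5]

Computing each output sample:
(x ⊛ y)[0] = 2
(x ⊛ y)[1] = 0
(x ⊛ y)[2] = -3
(x ⊛ y)[3] = -2
(x ⊛ y)[4] = 0

x ⊛ y = [2, 0, -3, -2, 0]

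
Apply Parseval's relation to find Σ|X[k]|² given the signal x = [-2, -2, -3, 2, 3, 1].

Parseval: Σ|x[n]|² = (1/N)Σ|X[k]|², so Σ|X[k]|² = N·Σ|x[n]|² = 6·31.0000

Σ|X[k]|² = N·Σ|x[n]|² = 6·31.0000 = 186.0000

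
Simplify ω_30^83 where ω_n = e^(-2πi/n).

Since ω_30^30 = 1, powers reduce modulo 30.
83 mod 30 = 23
So ω_30^83 = ω_30^23 = e^(-2πi·23/30)

ω_30^83 = ω_30^23 = 0.1045+0.9945i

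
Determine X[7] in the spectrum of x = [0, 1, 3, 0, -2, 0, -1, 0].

X[7] = Σ(n=0 to 7) x[n] · ω_8^(7n) where ω_8 = e^(-2πi/8)
= (0)·ω_8^0 + (1)·ω_8^7 + (3)·ω_8^14 + (0)·ω_8^21 + (-2)·ω_8^28 + (0)·ω_8^35 + (-1)·ω_8^42 + (0)·ω_8^49

X[7] = 2.7071+4.7071i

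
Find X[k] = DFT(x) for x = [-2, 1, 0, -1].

X[k] = Σ(n=0 to 3) x[n] · ω_4^(nk)
where ω_4 = e^(-2πi/4)

Computing each X[k]:
X[0] = -2
X[1] = -2-2i
X[2] = -2
X[3] = -2+2i

X = [-2, -2-2i, -2, -2+2i]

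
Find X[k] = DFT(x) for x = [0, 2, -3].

X[k] = Σ(n=0 to 2) x[n] · ω_3^(nk)
where ω_3 = e^(-2πi/3)

Computing each X[k]:
X[0] = -1
X[1] = 0.5000-4.3301i
X[2] = 0.5000+4.3301i

X = [-1, 0.5000-4.3301i, 0.5000+4.3301i]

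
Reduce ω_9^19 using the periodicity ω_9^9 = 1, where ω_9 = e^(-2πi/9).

Since ω_9^9 = 1, powers reduce modulo 9.
19 mod 9 = 1
So ω_9^19 = ω_9^1 = e^(-2πi·1/9)

ω_9^19 = ω_9^1 = 0.7660-0.6428i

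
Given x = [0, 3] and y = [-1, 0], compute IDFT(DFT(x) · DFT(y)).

(x ⊛ y)[n] = Σ(m=0 to 1) x[m] · y[(n-m) mod 2]

Computing each output sample:
(x ⊛ y)[0] = 0
(x ⊛ y)[1] = -3

x ⊛ y = [0, -3]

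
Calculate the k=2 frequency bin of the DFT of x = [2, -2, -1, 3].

X[2] = Σ(n=0 to 3) x[n] · ω_4^(2n) where ω_4 = e^(-2πi/4)
= (2)·ω_4^0 + (-2)·ω_4^2 + (-1)·ω_4^4 + (3)·ω_4^6

X[2] = 0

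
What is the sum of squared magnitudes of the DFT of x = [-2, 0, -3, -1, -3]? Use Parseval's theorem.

Parseval: Σ|x[n]|² = (1/N)Σ|X[k]|², so Σ|X[k]|² = N·Σ|x[n]|² = 5·23.0000

Σ|X[k]|² = N·Σ|x[n]|² = 5·23.0000 = 115.0000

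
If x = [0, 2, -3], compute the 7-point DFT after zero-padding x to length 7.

Original 3-point DFT: [-1, 0.5000-4.3301i, 0.5000+4.3301i]
Zero-padded 7-point DFT provides frequency interpolation.

DFT_7([x, 0, ...]) = [-1, 1.9145+1.3611i, 2.2579-3.2515i, -3.6724-3.2133i, -3.6724+3.2133i, 2.2579+3.2515i, 1.9145-1.3611i]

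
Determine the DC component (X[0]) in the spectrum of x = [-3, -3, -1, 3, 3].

X[0] = Σ(n=0 to 4) x[n] · ω_5^0 = Σ x[n]
= (-3) + (-3) + (-1) + (3) + (3)

X[0] = -1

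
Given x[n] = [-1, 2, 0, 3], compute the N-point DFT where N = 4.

X[k] = Σ(n=0 to 3) x[n] · ω_4^(nk)
where ω_4 = e^(-2πi/4)

Computing each X[k]:
X[0] = 4
X[1] = -1+1i
X[2] = -6
X[3] = -1-1i

X = [4, -1+1i, -6, -1-1i]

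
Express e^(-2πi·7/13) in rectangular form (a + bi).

ω_13^7 = e^(-2πi·7/13)
= cos(-2π·7/13) + i·sin(-2π·7/13)
= cos(-14π/13) + i·sin(-14π/13)

ω_13^7 = cos(-14π/13) + i·sin(-14π/13) = -0.9709+0.2393i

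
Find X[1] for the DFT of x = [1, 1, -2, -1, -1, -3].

X[1] = Σ(n=0 to 5) x[n] · ω_6^(1n) where ω_6 = e^(-2πi/6)
= (1)·ω_6^0 + (1)·ω_6^1 + (-2)·ω_6^2 + (-1)·ω_6^3 + (-1)·ω_6^4 + (-3)·ω_6^5

X[1] = 2.5000-2.5981i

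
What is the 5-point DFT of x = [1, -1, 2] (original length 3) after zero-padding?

Original 3-point DFT: [2, 0.5000+2.5981i, 0.5000-2.5981i]
Zero-padded 5-point DFT provides frequency interpolation.

DFT_5([x, 0, ...]) = [2, -0.9271-0.2245i, 2.4271+2.4899i, 2.4271-2.4899i, -0.9271+0.2245i]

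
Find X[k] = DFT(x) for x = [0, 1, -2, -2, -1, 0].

X[k] = Σ(n=0 to 5) x[n] · ω_6^(nk)
where ω_6 = e^(-2πi/6)

Computing each X[k]:
X[0] = -4
X[1] = 4
X[2] = -1.0000-1.7321i
X[3] = -2
X[4] = -1.0000+1.7321i
X[5] = 4

X = [-4, 4, -1.0000-1.7321i, -2, -1.0000+1.7321i, 4]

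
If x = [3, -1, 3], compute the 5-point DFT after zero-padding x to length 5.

Original 3-point DFT: [5, 2.0000+3.4641i, 2.0000-3.4641i]
Zero-padded 5-point DFT provides frequency interpolation.

DFT_5([x, 0, ...]) = [5, 0.2639-0.8123i, 4.7361+3.4410i, 4.7361-3.4410i, 0.2639+0.8123i]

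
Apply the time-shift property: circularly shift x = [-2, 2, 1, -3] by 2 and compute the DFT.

Time shift by 2: X_shifted[k] = ω_4^(2k) · X[k]
Shifted x = [1, -3, -2, 2]

DFT(x[n-2]) = [-2, 3+5i, 0, 3-5i]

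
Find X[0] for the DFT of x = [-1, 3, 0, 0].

X[0] = Σ(n=0 to 3) x[n] · ω_4^0 = Σ x[n]
= (-1) + (3) + (0) + (0)

X[0] = 2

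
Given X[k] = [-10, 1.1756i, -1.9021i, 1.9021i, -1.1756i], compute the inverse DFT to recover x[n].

x[n] = (1/5) Σ(k=0 to 4) X[k] · e^(2πikn/5)

Computing each x[n]:
x[0] = -2
x[1] = -2
x[2] = -3
x[3] = -1
x[4] = -2

x = [-2, -2, -3, -1, -2]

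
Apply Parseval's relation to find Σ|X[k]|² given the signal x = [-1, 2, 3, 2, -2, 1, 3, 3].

Parseval: Σ|x[n]|² = (1/N)Σ|X[k]|², so Σ|X[k]|² = N·Σ|x[n]|² = 8·41.0000

Σ|X[k]|² = N·Σ|x[n]|² = 8·41.0000 = 328.0000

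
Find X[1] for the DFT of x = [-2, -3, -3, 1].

X[1] = Σ(n=0 to 3) x[n] · ω_4^(1n) where ω_4 = e^(-2πi/4)
= (-2)·ω_4^0 + (-3)·ω_4^1 + (-3)·ω_4^2 + (1)·ω_4^3

X[1] = 1+4i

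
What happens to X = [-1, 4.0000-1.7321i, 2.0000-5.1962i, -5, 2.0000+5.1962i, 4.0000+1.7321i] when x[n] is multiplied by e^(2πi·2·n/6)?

Modulation property: DFT(ω_6^(-2n)·x[n]) = X[(k-2) mod 6], so circularly shift X by 2 positions.

X[k-2] = [2.0000+5.1962i, 4.0000+1.7321i, -1, 4.0000-1.7321i, 2.0000-5.1962i, -5]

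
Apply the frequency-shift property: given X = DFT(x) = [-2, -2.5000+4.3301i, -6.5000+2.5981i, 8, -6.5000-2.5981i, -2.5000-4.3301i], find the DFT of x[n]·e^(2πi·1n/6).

Modulation property: DFT(ω_6^(-1n)·x[n]) = X[(k-1) mod 6], so circularly shift X by 1 positions.

X[k-1] = [-2.5000-4.3301i, -2, -2.5000+4.3301i, -6.5000+2.5981i, 8, -6.5000-2.5981i]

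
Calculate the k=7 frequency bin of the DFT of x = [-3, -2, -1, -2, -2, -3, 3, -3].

X[7] = Σ(n=0 to 7) x[n] · ω_8^(7n) where ω_8 = e^(-2πi/8)
= (-3)·ω_8^0 + (-2)·ω_8^7 + (-1)·ω_8^14 + (-2)·ω_8^21 + (-2)·ω_8^28 + (-3)·ω_8^35 + (3)·ω_8^42 + (-3)·ω_8^49

X[7] = -1.0000-2.5858i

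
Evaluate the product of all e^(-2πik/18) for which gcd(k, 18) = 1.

The primitive 18th roots of unity are ω_18^k for k coprime to 18: k ∈ {1, 5, 7, 11, 13, 17}
Their product equals the constant term of the cyclotomic polynomial Φ_18(x) up to sign.
For n ≥ 3, the product of all primitive nth roots of unity is 1. (For n=1 it is 1; for n=2 it is -1.)

1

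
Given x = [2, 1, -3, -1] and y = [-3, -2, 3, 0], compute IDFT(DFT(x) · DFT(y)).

(x ⊛ y)[n] = Σ(m=0 to 3) x[m] · y[(n-m) mod 4]

Computing each output sample:
(x ⊛ y)[0] = -13
(x ⊛ y)[1] = -10
(x ⊛ y)[2] = 13
(x ⊛ y)[3] = 12

x ⊛ y = [-13, -10, 13, 12]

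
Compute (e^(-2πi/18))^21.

Since ω_18^18 = 1, powers reduce modulo 18.
21 mod 18 = 3
So ω_18^21 = ω_18^3 = e^(-2πi·3/18)

ω_18^21 = ω_18^3 = 0.5000-0.8660i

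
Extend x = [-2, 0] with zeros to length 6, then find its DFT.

Original 2-point DFT: [-2, -2]
Zero-padded 6-point DFT provides frequency interpolation.

DFT_6([x, 0, ...]) = [-2, -2, -2, -2, -2, -2]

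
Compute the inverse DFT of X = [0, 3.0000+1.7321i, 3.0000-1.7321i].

x[n] = (1/3) Σ(k=0 to 2) X[k] · e^(2πikn/3)

Computing each x[n]:
x[0] = 2
x[1] = -2
x[2] = 0

x = [2, -2, 0]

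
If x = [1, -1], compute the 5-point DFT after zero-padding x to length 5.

Original 2-point DFT: [0, 2]
Zero-padded 5-point DFT provides frequency interpolation.

DFT_5([x, 0, ...]) = [0, 0.6910+0.9511i, 1.8090+0.5878i, 1.8090-0.5878i, 0.6910-0.9511i]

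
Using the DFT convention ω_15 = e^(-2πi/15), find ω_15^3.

ω_15^3 = e^(-2πi·3/15)
= cos(-2π·3/15) + i·sin(-2π·3/15)
= cos(-6π/15) + i·sin(-6π/15)

ω_15^3 = cos(-6π/15) + i·sin(-6π/15) = 0.3090-0.9511i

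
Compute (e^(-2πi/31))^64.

Since ω_31^31 = 1, powers reduce modulo 31.
64 mod 31 = 2
So ω_31^64 = ω_31^2 = e^(-2πi·2/31)

ω_31^64 = ω_31^2 = 0.9190-0.3944i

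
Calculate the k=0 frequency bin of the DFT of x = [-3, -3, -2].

X[0] = Σ(n=0 to 2) x[n] · ω_3^0 = Σ x[n]
= (-3) + (-3) + (-2)

X[0] = -8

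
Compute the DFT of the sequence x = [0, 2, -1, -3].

X[k] = Σ(n=0 to 3) x[n] · ω_4^(nk)
where ω_4 = e^(-2πi/4)

Computing each X[k]:
X[0] = -2
X[1] = 1-5i
X[2] = 0
X[3] = 1+5i

X = [-2, 1-5i, 0, 1+5i]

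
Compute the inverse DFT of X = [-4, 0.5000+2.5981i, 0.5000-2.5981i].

x[n] = (1/3) Σ(k=0 to 2) X[k] · e^(2πikn/3)

Computing each x[n]:
x[0] = -1
x[1] = -3
x[2] = 0

x = [-1, -3, 0]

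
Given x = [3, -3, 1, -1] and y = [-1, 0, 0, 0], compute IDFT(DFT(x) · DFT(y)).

(x ⊛ y)[n] = Σ(m=0 to 3) x[m] · y[(n-m) mod 4]

Computing each output sample:
(x ⊛ y)[0] = -3
(x ⊛ y)[1] = 3
(x ⊛ y)[2] = -1
(x ⊛ y)[3] = 1

x ⊛ y = [-3, 3, -1, 1]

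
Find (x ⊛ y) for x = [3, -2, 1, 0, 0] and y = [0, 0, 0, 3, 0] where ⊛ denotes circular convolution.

(x ⊛ y)[n] = Σ(m=0 to 4) x[m] · y[(n-m) mod 5]

Computing each output sample:
(x ⊛ y)[0] = 3
(x ⊛ y)[1] = 0
(x ⊛ y)[2] = 0
(x ⊛ y)[3] = 9
(x ⊛ y)[4] = -6

x ⊛ y = [3, 0, 0, 9, -6]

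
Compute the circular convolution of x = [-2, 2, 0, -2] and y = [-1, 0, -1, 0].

(x ⊛ y)[n] = Σ(m=0 to 3) x[m] · y[(n-m) mod 4]

Computing each output sample:
(x ⊛ y)[0] = 2
(x ⊛ y)[1] = 0
(x ⊛ y)[2] = 2
(x ⊛ y)[3] = 0

x ⊛ y = [2, 0, 2, 0]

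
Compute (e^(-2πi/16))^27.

Since ω_16^16 = 1, powers reduce modulo 16.
27 mod 16 = 11
So ω_16^27 = ω_16^11 = e^(-2πi·11/16)

ω_16^27 = ω_16^11 = -0.3827+0.9239i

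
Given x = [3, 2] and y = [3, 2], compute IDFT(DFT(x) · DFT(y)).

(x ⊛ y)[n] = Σ(m=0 to 1) x[m] · y[(n-m) mod 2]

Computing each output sample:
(x ⊛ y)[0] = 13
(x ⊛ y)[1] = 12

x ⊛ y = [13, 12]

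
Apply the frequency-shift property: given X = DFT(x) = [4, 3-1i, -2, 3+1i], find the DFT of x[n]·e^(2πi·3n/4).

Modulation property: DFT(ω_4^(-3n)·x[n]) = X[(k-3) mod 4], so circularly shift X by 3 positions.

X[k-3] = [3-1i, -2, 3+1i, 4]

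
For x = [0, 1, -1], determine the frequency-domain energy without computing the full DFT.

Parseval: Σ|x[n]|² = (1/N)Σ|X[k]|², so Σ|X[k]|² = N·Σ|x[n]|² = 3·2.0000

Σ|X[k]|² = N·Σ|x[n]|² = 3·2.0000 = 6.0000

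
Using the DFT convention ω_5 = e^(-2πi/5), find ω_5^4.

ω_5^4 = e^(-2πi·4/5)
= cos(-2π·4/5) + i·sin(-2π·4/5)
= cos(-8π/5) + i·sin(-8π/5)

ω_5^4 = cos(-8π/5) + i·sin(-8π/5) = 0.3090+0.9511i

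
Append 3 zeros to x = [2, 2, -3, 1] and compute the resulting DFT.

Original 4-point DFT: [2, 5-1i, -4, 5+1i]
Zero-padded 7-point DFT provides frequency interpolation.

DFT_7([x, 0, ...]) = [2, 3.0136+0.9272i, 4.8814-2.4697i, -1.8949-4.1882i, -1.8949+4.1882i, 4.8814+2.4697i, 3.0136-0.9272i]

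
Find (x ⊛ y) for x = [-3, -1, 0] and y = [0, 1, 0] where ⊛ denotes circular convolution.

(x ⊛ y)[n] = Σ(m=0 to 2) x[m] · y[(n-m) mod 3]

Computing each output sample:
(x ⊛ y)[0] = 0
(x ⊛ y)[1] = -3
(x ⊛ y)[2] = -1

x ⊛ y = [0, -3, -1]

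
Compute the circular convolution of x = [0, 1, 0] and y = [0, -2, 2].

(x ⊛ y)[n] = Σ(m=0 to 2) x[m] · y[(n-m) mod 3]

Computing each output sample:
(x ⊛ y)[0] = 2
(x ⊛ y)[1] = 0
(x ⊛ y)[2] = -2

x ⊛ y = [2, 0, -2]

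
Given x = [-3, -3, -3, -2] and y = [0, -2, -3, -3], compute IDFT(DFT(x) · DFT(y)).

(x ⊛ y)[n] = Σ(m=0 to 3) x[m] · y[(n-m) mod 4]

Computing each output sample:
(x ⊛ y)[0] = 22
(x ⊛ y)[1] = 21
(x ⊛ y)[2] = 21
(x ⊛ y)[3] = 24

x ⊛ y = [22, 21, 21, 24]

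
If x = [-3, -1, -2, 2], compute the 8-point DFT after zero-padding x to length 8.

Original 4-point DFT: [-4, -1+3i, -6, -1-3i]
Zero-padded 8-point DFT provides frequency interpolation.

DFT_8([x, 0, ...]) = [-4, -5.1213+1.2929i, -1+3i, -0.8787-2.7071i, -6, -0.8787+2.7071i, -1-3i, -5.1213-1.2929i]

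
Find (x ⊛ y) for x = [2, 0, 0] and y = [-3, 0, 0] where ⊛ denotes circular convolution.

(x ⊛ y)[n] = Σ(m=0 to 2) x[m] · y[(n-m) mod 3]

Computing each output sample:
(x ⊛ y)[0] = -6
(x ⊛ y)[1] = 0
(x ⊛ y)[2] = 0

x ⊛ y = [-6, 0, 0]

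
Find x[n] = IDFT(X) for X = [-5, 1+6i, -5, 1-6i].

x[n] = (1/4) Σ(k=0 to 3) X[k] · e^(2πikn/4)

Computing each x[n]:
x[0] = -2
x[1] = -3
x[2] = -3
x[3] = 3

x = [-2, -3, -3, 3]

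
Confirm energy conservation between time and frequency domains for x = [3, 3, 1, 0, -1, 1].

Time domain:
Σ|x[n]|² = |3|² + |3|² + |1|² + |0|² + |-1|² + |1|² = 21.0000

Frequency domain:
(1/6)Σ|X[k]|² = (1/6)(|7|² + |5.0000-3.4641i|² + |1|² + |-1|² + |1|² + |5.0000+3.4641i|²) = (1/6)·126.0000 = 21.0000

Both sides agree, confirming Parseval's theorem.

Σ|x[n]|² = (1/N)Σ|X[k]|² = 21.0000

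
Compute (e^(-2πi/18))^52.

Since ω_18^18 = 1, powers reduce modulo 18.
52 mod 18 = 16
So ω_18^52 = ω_18^16 = e^(-2πi·16/18)

ω_18^52 = ω_18^16 = 0.7660+0.6428i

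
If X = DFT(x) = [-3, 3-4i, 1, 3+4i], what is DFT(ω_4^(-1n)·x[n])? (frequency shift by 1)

Modulation property: DFT(ω_4^(-1n)·x[n]) = X[(k-1) mod 4], so circularly shift X by 1 positions.

X[k-1] = [3+4i, -3, 3-4i, 1]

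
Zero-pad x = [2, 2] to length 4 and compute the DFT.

Original 2-point DFT: [4, 0]
Zero-padded 4-point DFT provides frequency interpolation.

DFT_4([x, 0, ...]) = [4, 2-2i, 0, 2+2i]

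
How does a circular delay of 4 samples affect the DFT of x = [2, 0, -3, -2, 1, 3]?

Time shift by 4: X_shifted[k] = ω_6^(4k) · X[k]
Shifted x = [-3, -2, 1, 3, 2, 0]

DFT(x[n-4]) = [1, -8.5000+2.5981i, -0.5000+0.8660i, -1, -0.5000-0.8660i, -8.5000-2.5981i]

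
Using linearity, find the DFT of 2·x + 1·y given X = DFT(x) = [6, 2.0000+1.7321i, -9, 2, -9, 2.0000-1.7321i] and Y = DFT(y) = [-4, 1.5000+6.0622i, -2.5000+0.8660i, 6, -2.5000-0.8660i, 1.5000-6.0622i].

By linearity: DFT(2x + 1y) = 2·DFT(x) + 1·DFT(y)
= 2·[6, 2.0000+1.7321i, -9, 2, -9, 2.0000-1.7321i] + 1·[-4, 1.5000+6.0622i, -2.5000+0.8660i, 6, -2.5000-0.8660i, 1.5000-6.0622i]

Computing element-wise:
Z[0] = 2·(6) + 1·(-4) = 8
Z[1] = 2·(2.0000+1.7321i) + 1·(1.5000+6.0622i) = 5.5000+9.5264i
Z[2] = 2·(-9) + 1·(-2.5000+0.8660i) = -20.5000+0.8660i
Z[3] = 2·(2) + 1·(6) = 10
Z[4] = 2·(-9) + 1·(-2.5000-0.8660i) = -20.5000-0.8660i
Z[5] = 2·(2.0000-1.7321i) + 1·(1.5000-6.0622i) = 5.5000-9.5264i

DFT(2x + 1y) = 2·X + 1·Y = [8, 5.5000+9.5264i, -20.5000+0.8660i, 10, -20.5000-0.8660i, 5.5000-9.5264i]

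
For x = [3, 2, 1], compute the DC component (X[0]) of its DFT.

X[0] = Σ(n=0 to 2) x[n] · ω_3^0 = Σ x[n]
= (3) + (2) + (1)

X[0] = 6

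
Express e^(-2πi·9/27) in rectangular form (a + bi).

ω_27^9 = e^(-2πi·9/27)
= cos(-2π·9/27) + i·sin(-2π·9/27)
= cos(-18π/27) + i·sin(-18π/27)

ω_27^9 = cos(-18π/27) + i·sin(-18π/27) = -0.5000-0.8660i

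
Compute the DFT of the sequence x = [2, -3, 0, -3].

X[k] = Σ(n=0 to 3) x[n] · ω_4^(nk)
where ω_4 = e^(-2πi/4)

Computing each X[k]:
X[0] = -4
X[1] = 2
X[2] = 8
X[3] = 2

X = [-4, 2, 8, 2]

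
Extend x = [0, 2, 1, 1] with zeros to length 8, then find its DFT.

Original 4-point DFT: [4, -1-1i, -2, -1+1i]
Zero-padded 8-point DFT provides frequency interpolation.

DFT_8([x, 0, ...]) = [4, 0.7071-3.1213i, -1-1i, -0.7071-1.1213i, -2, -0.7071+1.1213i, -1+1i, 0.7071+3.1213i]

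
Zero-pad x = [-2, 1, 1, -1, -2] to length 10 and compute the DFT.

Original 5-point DFT: [-3, -2.3090-4.0287i, -1.1910+0.1388i, -1.1910-0.1388i, -2.3090+4.0287i]
Zero-padded 10-point DFT provides frequency interpolation.

DFT_10([x, 0, ...]) = [-3, 1.0451+0.5878i, -2.3090-4.0287i, -4.5451+0.9511i, -1.1910+0.1388i, -3, -1.1910-0.1388i, -4.5451-0.9511i, -2.3090+4.0287i, 1.0451-0.5878i]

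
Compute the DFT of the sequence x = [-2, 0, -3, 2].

X[k] = Σ(n=0 to 3) x[n] · ω_4^(nk)
where ω_4 = e^(-2πi/4)

Computing each X[k]:
X[0] = -3
X[1] = 1+2i
X[2] = -7
X[3] = 1-2i

X = [-3, 1+2i, -7, 1-2i]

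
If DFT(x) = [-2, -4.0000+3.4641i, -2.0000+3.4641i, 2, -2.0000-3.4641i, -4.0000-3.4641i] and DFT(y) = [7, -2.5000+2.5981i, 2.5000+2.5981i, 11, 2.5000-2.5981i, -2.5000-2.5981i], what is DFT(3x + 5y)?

By linearity: DFT(3x + 5y) = 3·DFT(x) + 5·DFT(y)
= 3·[-2, -4.0000+3.4641i, -2.0000+3.4641i, 2, -2.0000-3.4641i, -4.0000-3.4641i] + 5·[7, -2.5000+2.5981i, 2.5000+2.5981i, 11, 2.5000-2.5981i, -2.5000-2.5981i]

Computing element-wise:
Z[0] = 3·(-2) + 5·(7) = 29
Z[1] = 3·(-4.0000+3.4641i) + 5·(-2.5000+2.5981i) = -24.5000+23.3828i
Z[2] = 3·(-2.0000+3.4641i) + 5·(2.5000+2.5981i) = 6.5000+23.3828i
Z[3] = 3·(2) + 5·(11) = 61
Z[4] = 3·(-2.0000-3.4641i) + 5·(2.5000-2.5981i) = 6.5000-23.3828i
Z[5] = 3·(-4.0000-3.4641i) + 5·(-2.5000-2.5981i) = -24.5000-23.3828i

DFT(3x + 5y) = 3·X + 5·Y = [29, -24.5000+23.3828i, 6.5000+23.3828i, 61, 6.5000-23.3828i, -24.5000-23.3828i]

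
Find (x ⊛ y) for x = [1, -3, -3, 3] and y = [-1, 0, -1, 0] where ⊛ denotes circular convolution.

(x ⊛ y)[n] = Σ(m=0 to 3) x[m] · y[(n-m) mod 4]

Computing each output sample:
(x ⊛ y)[0] = 2
(x ⊛ y)[1] = 0
(x ⊛ y)[2] = 2
(x ⊛ y)[3] = 0

x ⊛ y = [2, 0, 2, 0]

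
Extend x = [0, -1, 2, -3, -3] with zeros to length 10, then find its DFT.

Original 5-point DFT: [-5, -0.4271-4.8410i, 2.9271+3.5797i, 2.9271-3.5797i, -0.4271+4.8410i]
Zero-padded 10-point DFT provides frequency interpolation.

DFT_10([x, 0, ...]) = [-5, 3.1631+3.3022i, -0.4271-4.8410i, -4.6631+3.2164i, 2.9271+3.5797i, 3, 2.9271-3.5797i, -4.6631-3.2164i, -0.4271+4.8410i, 3.1631-3.3022i]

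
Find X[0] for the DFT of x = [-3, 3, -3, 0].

X[0] = Σ(n=0 to 3) x[n] · ω_4^0 = Σ x[n]
= (-3) + (3) + (-3) + (0)

X[0] = -3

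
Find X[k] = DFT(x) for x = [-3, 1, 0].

X[k] = Σ(n=0 to 2) x[n] · ω_3^(nk)
where ω_3 = e^(-2πi/3)

Computing each X[k]:
X[0] = -2
X[1] = -3.5000-0.8660i
X[2] = -3.5000+0.8660i

X = [-2, -3.5000-0.8660i, -3.5000+0.8660i]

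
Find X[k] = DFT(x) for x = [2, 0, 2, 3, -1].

X[k] = Σ(n=0 to 4) x[n] · ω_5^(nk)
where ω_5 = e^(-2πi/5)

Computing each X[k]:
X[0] = 6
X[1] = -2.3541-0.3633i
X[2] = 4.3541-1.5388i
X[3] = 4.3541+1.5388i
X[4] = -2.3541+0.3633i

X = [6, -2.3541-0.3633i, 4.3541-1.5388i, 4.3541+1.5388i, -2.3541+0.3633i]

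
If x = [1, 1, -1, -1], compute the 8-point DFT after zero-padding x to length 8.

Original 4-point DFT: [0, 2-2i, 0, 2+2i]
Zero-padded 8-point DFT provides frequency interpolation.

DFT_8([x, 0, ...]) = [0, 2.4142+1.0000i, 2-2i, -0.4142-1.0000i, 0, -0.4142+1.0000i, 2+2i, 2.4142-1.0000i]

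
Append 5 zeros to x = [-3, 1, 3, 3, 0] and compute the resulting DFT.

Original 5-point DFT: [4, -7.5451-0.9511i, -1.9549-0.5878i, -1.9549+0.5878i, -7.5451+0.9511i]
Zero-padded 10-point DFT provides frequency interpolation.

DFT_10([x, 0, ...]) = [4, -2.1910-6.2941i, -7.5451-0.9511i, -3.3090+2.5757i, -1.9549-0.5878i, -4, -1.9549+0.5878i, -3.3090-2.5757i, -7.5451+0.9511i, -2.1910+6.2941i]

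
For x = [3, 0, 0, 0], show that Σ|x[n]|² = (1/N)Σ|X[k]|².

Time domain:
Σ|x[n]|² = |3|² + |0|² + |0|² + |0|² = 9.0000

Frequency domain:
(1/4)Σ|X[k]|² = (1/4)(|3|² + |3|² + |3|² + |3|²) = (1/4)·36.0000 = 9.0000

Both sides agree, confirming Parseval's theorem.

Σ|x[n]|² = (1/N)Σ|X[k]|² = 9.0000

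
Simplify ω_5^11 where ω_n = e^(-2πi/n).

Since ω_5^5 = 1, powers reduce modulo 5.
11 mod 5 = 1
So ω_5^11 = ω_5^1 = e^(-2πi·1/5)

ω_5^11 = ω_5^1 = 0.3090-0.9511i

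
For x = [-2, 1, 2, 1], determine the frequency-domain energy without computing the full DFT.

Parseval: Σ|x[n]|² = (1/N)Σ|X[k]|², so Σ|X[k]|² = N·Σ|x[n]|² = 4·10.0000

Σ|X[k]|² = N·Σ|x[n]|² = 4·10.0000 = 40.0000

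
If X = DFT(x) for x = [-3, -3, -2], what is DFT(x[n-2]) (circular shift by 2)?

Time shift by 2: X_shifted[k] = ω_3^(2k) · X[k]
Shifted x = [-3, -2, -3]

DFT(x[n-2]) = [-8, -0.5000-0.8660i, -0.5000+0.8660i]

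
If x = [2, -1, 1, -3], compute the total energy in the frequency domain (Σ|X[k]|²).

Parseval: Σ|x[n]|² = (1/N)Σ|X[k]|², so Σ|X[k]|² = N·Σ|x[n]|² = 4·15.0000

Σ|X[k]|² = N·Σ|x[n]|² = 4·15.0000 = 60.0000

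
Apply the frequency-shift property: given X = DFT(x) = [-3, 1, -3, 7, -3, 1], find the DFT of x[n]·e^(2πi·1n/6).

Modulation property: DFT(ω_6^(-1n)·x[n]) = X[(k-1) mod 6], so circularly shift X by 1 positions.

X[k-1] = [1, -3, 1, -3, 7, -3]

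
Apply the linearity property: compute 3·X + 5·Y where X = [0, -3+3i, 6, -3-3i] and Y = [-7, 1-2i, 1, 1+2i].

By linearity: DFT(3x + 5y) = 3·DFT(x) + 5·DFT(y)
= 3·[0, -3+3i, 6, -3-3i] + 5·[-7, 1-2i, 1, 1+2i]

Computing element-wise:
Z[0] = 3·(0) + 5·(-7) = -35
Z[1] = 3·(-3+3i) + 5·(1-2i) = -4-1i
Z[2] = 3·(6) + 5·(1) = 23
Z[3] = 3·(-3-3i) + 5·(1+2i) = -4+1i

DFT(3x + 5y) = 3·X + 5·Y = [-35, -4-1i, 23, -4+1i]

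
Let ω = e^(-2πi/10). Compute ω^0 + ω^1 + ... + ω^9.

Sum of all nth roots of unity equals 0 for n > 1 (geometric series with r ≠ 1).

0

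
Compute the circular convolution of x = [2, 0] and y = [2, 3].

(x ⊛ y)[n] = Σ(m=0 to 1) x[m] · y[(n-m) mod 2]

Computing each output sample:
(x ⊛ y)[0] = 4
(x ⊛ y)[1] = 6

x ⊛ y = [4, 6]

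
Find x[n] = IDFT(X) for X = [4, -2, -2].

x[n] = (1/3) Σ(k=0 to 2) X[k] · e^(2πikn/3)

Computing each x[n]:
x[0] = 0
x[1] = 2
x[2] = 2

x = [0, 2, 2]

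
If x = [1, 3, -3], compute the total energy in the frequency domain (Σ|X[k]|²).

Parseval: Σ|x[n]|² = (1/N)Σ|X[k]|², so Σ|X[k]|² = N·Σ|x[n]|² = 3·19.0000

Σ|X[k]|² = N·Σ|x[n]|² = 3·19.0000 = 57.0000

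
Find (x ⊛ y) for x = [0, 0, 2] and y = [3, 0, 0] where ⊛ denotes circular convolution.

(x ⊛ y)[n] = Σ(m=0 to 2) x[m] · y[(n-m) mod 3]

Computing each output sample:
(x ⊛ y)[0] = 0
(x ⊛ y)[1] = 0
(x ⊛ y)[2] = 6

x ⊛ y = [0, 0, 6]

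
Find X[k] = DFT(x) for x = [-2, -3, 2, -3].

X[k] = Σ(n=0 to 3) x[n] · ω_4^(nk)
where ω_4 = e^(-2πi/4)

Computing each X[k]:
X[0] = -6
X[1] = -4
X[2] = 6
X[3] = -4

X = [-6, -4, 6, -4]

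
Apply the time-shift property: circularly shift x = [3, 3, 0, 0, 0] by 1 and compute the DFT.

Time shift by 1: X_shifted[k] = ω_5^(1k) · X[k]
Shifted x = [0, 3, 3, 0, 0]

DFT(x[n-1]) = [6, -1.5000-4.6165i, -1.5000+1.0898i, -1.5000-1.0898i, -1.5000+4.6165i]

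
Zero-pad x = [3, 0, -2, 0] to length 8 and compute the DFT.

Original 4-point DFT: [1, 5, 1, 5]
Zero-padded 8-point DFT provides frequency interpolation.

DFT_8([x, 0, ...]) = [1, 3+2i, 5, 3-2i, 1, 3+2i, 5, 3-2i]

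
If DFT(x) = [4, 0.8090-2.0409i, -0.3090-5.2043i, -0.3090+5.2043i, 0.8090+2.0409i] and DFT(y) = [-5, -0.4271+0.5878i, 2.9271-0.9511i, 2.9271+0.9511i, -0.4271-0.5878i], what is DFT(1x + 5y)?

By linearity: DFT(1x + 5y) = 1·DFT(x) + 5·DFT(y)
= 1·[4, 0.8090-2.0409i, -0.3090-5.2043i, -0.3090+5.2043i, 0.8090+2.0409i] + 5·[-5, -0.4271+0.5878i, 2.9271-0.9511i, 2.9271+0.9511i, -0.4271-0.5878i]

Computing element-wise:
Z[0] = 1·(4) + 5·(-5) = -21
Z[1] = 1·(0.8090-2.0409i) + 5·(-0.4271+0.5878i) = -1.3265+0.8981i
Z[2] = 1·(-0.3090-5.2043i) + 5·(2.9271-0.9511i) = 14.3265-9.9598i
Z[3] = 1·(-0.3090+5.2043i) + 5·(2.9271+0.9511i) = 14.3265+9.9598i
Z[4] = 1·(0.8090+2.0409i) + 5·(-0.4271-0.5878i) = -1.3265-0.8981i

DFT(1x + 5y) = 1·X + 5·Y = [-21, -1.3265+0.8981i, 14.3265-9.9598i, 14.3265+9.9598i, -1.3265-0.8981i]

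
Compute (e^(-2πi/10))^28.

Since ω_10^10 = 1, powers reduce modulo 10.
28 mod 10 = 8
So ω_10^28 = ω_10^8 = e^(-2πi·8/10)

ω_10^28 = ω_10^8 = 0.3090+0.9511i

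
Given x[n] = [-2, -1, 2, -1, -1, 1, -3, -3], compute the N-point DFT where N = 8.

X[k] = Σ(n=0 to 7) x[n] · ω_8^(nk)
where ω_8 = e^(-2πi/8)

Computing each X[k]:
X[0] = -8
X[1] = -3.8284-5.0000i
X[2] = -2-4i
X[3] = 1.8284+5.0000i
X[4] = 0
X[5] = 1.8284-5.0000i
X[6] = -2+4i
X[7] = -3.8284+5.0000i

X = [-8, -3.8284-5.0000i, -2-4i, 1.8284+5.0000i, 0, 1.8284-5.0000i, -2+4i, -3.8284+5.0000i]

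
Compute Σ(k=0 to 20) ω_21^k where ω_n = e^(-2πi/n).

Sum of all nth roots of unity equals 0 for n > 1 (geometric series with r ≠ 1).

0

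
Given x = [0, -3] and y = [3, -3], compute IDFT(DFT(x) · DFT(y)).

(x ⊛ y)[n] = Σ(m=0 to 1) x[m] · y[(n-m) mod 2]

Computing each output sample:
(x ⊛ y)[0] = 9
(x ⊛ y)[1] = -9

x ⊛ y = [9, -9]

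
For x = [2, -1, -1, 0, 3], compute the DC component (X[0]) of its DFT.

X[0] = Σ(n=0 to 4) x[n] · ω_5^0 = Σ x[n]
= (2) + (-1) + (-1) + (0) + (3)

X[0] = 3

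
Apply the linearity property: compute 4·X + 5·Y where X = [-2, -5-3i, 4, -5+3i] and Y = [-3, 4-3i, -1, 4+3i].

By linearity: DFT(4x + 5y) = 4·DFT(x) + 5·DFT(y)
= 4·[-2, -5-3i, 4, -5+3i] + 5·[-3, 4-3i, -1, 4+3i]

Computing element-wise:
Z[0] = 4·(-2) + 5·(-3) = -23
Z[1] = 4·(-5-3i) + 5·(4-3i) = -27i
Z[2] = 4·(4) + 5·(-1) = 11
Z[3] = 4·(-5+3i) + 5·(4+3i) = 27i

DFT(4x + 5y) = 4·X + 5·Y = [-23, -27i, 11, 27i]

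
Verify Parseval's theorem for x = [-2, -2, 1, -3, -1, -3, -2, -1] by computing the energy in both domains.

Time domain:
Σ|x[n]|² = |-2|² + |-2|² + |1|² + |-3|² + |-1|² + |-3|² + |-2|² + |-1|² = 33.0000

Frequency domain:
(1/8)Σ|X[k]|² = (1/8)(|-13|² + |1.1213-2.2929i|² + |-2+1i|² + |-3.1213+3.7071i|² + |5|² + |-3.1213-3.7071i|² + |-2-1i|² + |1.1213+2.2929i|²) = (1/8)·264.0000 = 33.0000

Both sides agree, confirming Parseval's theorem.

Σ|x[n]|² = (1/N)Σ|X[k]|² = 33.0000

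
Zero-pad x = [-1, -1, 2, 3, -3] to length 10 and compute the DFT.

Original 5-point DFT: [0, -6.2812-1.3143i, 3.7812-2.1266i, 3.7812+2.1266i, -6.2812+1.3143i]
Zero-padded 10-point DFT provides frequency interpolation.

DFT_10([x, 0, ...]) = [0, 0.3090-2.4041i, -6.2812-1.3143i, -0.8090+6.7432i, 3.7812-2.1266i, -4, 3.7812+2.1266i, -0.8090-6.7432i, -6.2812+1.3143i, 0.3090+2.4041i]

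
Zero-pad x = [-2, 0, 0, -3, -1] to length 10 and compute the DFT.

Original 5-point DFT: [-6, 0.1180-2.7144i, -2.1180+2.2654i, -2.1180-2.2654i, 0.1180+2.7144i]
Zero-padded 10-point DFT provides frequency interpolation.

DFT_10([x, 0, ...]) = [-6, -0.2639+3.4410i, 0.1180-2.7144i, -4.7361-0.8123i, -2.1180+2.2654i, 0, -2.1180-2.2654i, -4.7361+0.8123i, 0.1180+2.7144i, -0.2639-3.4410i]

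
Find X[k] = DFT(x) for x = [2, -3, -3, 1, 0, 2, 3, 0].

X[k] = Σ(n=0 to 7) x[n] · ω_8^(nk)
where ω_8 = e^(-2πi/8)

Computing each X[k]:
X[0] = 2
X[1] = -2.2426+8.8284i
X[2] = 2+2i
X[3] = 6.2426-3.1716i
X[4] = 2
X[5] = 6.2426+3.1716i
X[6] = 2-2i
X[7] = -2.2426-8.8284i

X = [2, -2.2426+8.8284i, 2+2i, 6.2426-3.1716i, 2, 6.2426+3.1716i, 2-2i, -2.2426-8.8284i]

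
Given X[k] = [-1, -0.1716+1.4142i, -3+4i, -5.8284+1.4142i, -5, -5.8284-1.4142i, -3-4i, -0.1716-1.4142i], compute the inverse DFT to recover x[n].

x[n] = (1/8) Σ(k=0 to 7) X[k] · e^(2πikn/8)

Computing each x[n]:
x[0] = -3
x[1] = 0
x[2] = 0
x[3] = 0
x[4] = 0
x[5] = -1
x[6] = 0
x[7] = 3

x = [-3, 0, 0, 0, 0, -1, 0, 3]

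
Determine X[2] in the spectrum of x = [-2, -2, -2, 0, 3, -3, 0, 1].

X[2] = Σ(n=0 to 7) x[n] · ω_8^(2n) where ω_8 = e^(-2πi/8)
= (-2)·ω_8^0 + (-2)·ω_8^2 + (-2)·ω_8^4 + (0)·ω_8^6 + (3)·ω_8^8 + (-3)·ω_8^10 + (0)·ω_8^12 + (1)·ω_8^14

X[2] = 3+6i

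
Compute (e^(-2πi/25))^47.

Since ω_25^25 = 1, powers reduce modulo 25.
47 mod 25 = 22
So ω_25^47 = ω_25^22 = e^(-2πi·22/25)

ω_25^47 = ω_25^22 = 0.7290+0.6845i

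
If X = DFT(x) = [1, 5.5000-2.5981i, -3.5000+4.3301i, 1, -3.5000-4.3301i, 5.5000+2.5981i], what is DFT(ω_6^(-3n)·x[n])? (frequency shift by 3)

Modulation property: DFT(ω_6^(-3n)·x[n]) = X[(k-3) mod 6], so circularly shift X by 3 positions.

X[k-3] = [1, -3.5000-4.3301i, 5.5000+2.5981i, 1, 5.5000-2.5981i, -3.5000+4.3301i]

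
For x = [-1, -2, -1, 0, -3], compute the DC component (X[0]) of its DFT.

X[0] = Σ(n=0 to 4) x[n] · ω_5^0 = Σ x[n]
= (-1) + (-2) + (-1) + (0) + (-3)

X[0] = -7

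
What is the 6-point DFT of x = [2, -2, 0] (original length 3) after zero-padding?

Original 3-point DFT: [0, 3.0000+1.7321i, 3.0000-1.7321i]
Zero-padded 6-point DFT provides frequency interpolation.

DFT_6([x, 0, ...]) = [0, 1.0000+1.7321i, 3.0000+1.7321i, 4, 3.0000-1.7321i, 1.0000-1.7321i]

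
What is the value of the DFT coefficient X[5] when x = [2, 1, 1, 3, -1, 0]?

X[5] = Σ(n=0 to 5) x[n] · ω_6^(5n) where ω_6 = e^(-2πi/6)
= (2)·ω_6^0 + (1)·ω_6^5 + (1)·ω_6^10 + (3)·ω_6^15 + (-1)·ω_6^20 + (0)·ω_6^25

X[5] = -0.5000+2.5981i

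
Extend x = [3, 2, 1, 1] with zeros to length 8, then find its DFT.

Original 4-point DFT: [7, 2-1i, 1, 2+1i]
Zero-padded 8-point DFT provides frequency interpolation.

DFT_8([x, 0, ...]) = [7, 3.7071-3.1213i, 2-1i, 2.2929-1.1213i, 1, 2.2929+1.1213i, 2+1i, 3.7071+3.1213i]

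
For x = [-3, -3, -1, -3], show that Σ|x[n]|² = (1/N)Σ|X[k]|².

Time domain:
Σ|x[n]|² = |-3|² + |-3|² + |-1|² + |-3|² = 28.0000

Frequency domain:
(1/4)Σ|X[k]|² = (1/4)(|-10|² + |-2|² + |2|² + |-2|²) = (1/4)·112.0000 = 28.0000

Both sides agree, confirming Parseval's theorem.

Σ|x[n]|² = (1/N)Σ|X[k]|² = 28.0000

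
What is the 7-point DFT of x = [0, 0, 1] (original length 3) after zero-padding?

Original 3-point DFT: [1, -0.5000+0.8660i, -0.5000-0.8660i]
Zero-padded 7-point DFT provides frequency interpolation.

DFT_7([x, 0, ...]) = [1, -0.2225-0.9749i, -0.9010+0.4339i, 0.6235+0.7818i, 0.6235-0.7818i, -0.9010-0.4339i, -0.2225+0.9749i]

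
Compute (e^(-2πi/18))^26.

Since ω_18^18 = 1, powers reduce modulo 18.
26 mod 18 = 8
So ω_18^26 = ω_18^8 = e^(-2πi·8/18)

ω_18^26 = ω_18^8 = -0.9397-0.3420i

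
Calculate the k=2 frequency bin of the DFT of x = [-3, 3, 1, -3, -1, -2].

X[2] = Σ(n=0 to 5) x[n] · ω_6^(2n) where ω_6 = e^(-2πi/6)
= (-3)·ω_6^0 + (3)·ω_6^2 + (1)·ω_6^4 + (-3)·ω_6^6 + (-1)·ω_6^8 + (-2)·ω_6^10

X[2] = -6.5000-2.5981i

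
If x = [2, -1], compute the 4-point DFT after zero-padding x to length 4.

Original 2-point DFT: [1, 3]
Zero-padded 4-point DFT provides frequency interpolation.

DFT_4([x, 0, ...]) = [1, 2+1i, 3, 2-1i]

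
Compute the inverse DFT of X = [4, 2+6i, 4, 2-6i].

x[n] = (1/4) Σ(k=0 to 3) X[k] · e^(2πikn/4)

Computing each x[n]:
x[0] = 3
x[1] = -3
x[2] = 1
x[3] = 3

x = [3, -3, 1, 3]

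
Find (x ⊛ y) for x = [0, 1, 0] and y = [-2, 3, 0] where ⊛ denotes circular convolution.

(x ⊛ y)[n] = Σ(m=0 to 2) x[m] · y[(n-m) mod 3]

Computing each output sample:
(x ⊛ y)[0] = 0
(x ⊛ y)[1] = -2
(x ⊛ y)[2] = 3

x ⊛ y = [0, -2, 3]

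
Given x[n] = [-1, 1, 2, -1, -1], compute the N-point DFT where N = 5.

X[k] = Σ(n=0 to 4) x[n] · ω_5^(nk)
where ω_5 = e^(-2πi/5)

Computing each X[k]:
X[0] = 0
X[1] = -1.8090-3.6655i
X[2] = -0.6910+1.6776i
X[3] = -0.6910-1.6776i
X[4] = -1.8090+3.6655i

X = [0, -1.8090-3.6655i, -0.6910+1.6776i, -0.6910-1.6776i, -1.8090+3.6655i]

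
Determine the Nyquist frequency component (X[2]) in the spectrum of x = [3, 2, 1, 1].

X[2] = Σ(n=0 to 3) x[n] · ω_4^(2n) where ω_4 = e^(-2πi/4)
= (3)·ω_4^0 + (2)·ω_4^2 + (1)·ω_4^4 + (1)·ω_4^6

X[2] = 1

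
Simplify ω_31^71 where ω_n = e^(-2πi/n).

Since ω_31^31 = 1, powers reduce modulo 31.
71 mod 31 = 9
So ω_31^71 = ω_31^9 = e^(-2πi·9/31)

ω_31^71 = ω_31^9 = -0.2507-0.9681i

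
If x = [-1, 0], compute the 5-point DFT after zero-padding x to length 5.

Original 2-point DFT: [-1, -1]
Zero-padded 5-point DFT provides frequency interpolation.

DFT_5([x, 0, ...]) = [-1, -1, -1, -1, -1]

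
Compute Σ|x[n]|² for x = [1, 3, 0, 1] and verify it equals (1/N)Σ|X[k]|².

Time domain:
Σ|x[n]|² = |1|² + |3|² + |0|² + |1|² = 11.0000

Frequency domain:
(1/4)Σ|X[k]|² = (1/4)(|5|² + |1-2i|² + |-3|² + |1+2i|²) = (1/4)·44.0000 = 11.0000

Both sides agree, confirming Parseval's theorem.

Σ|x[n]|² = (1/N)Σ|X[k]|² = 11.0000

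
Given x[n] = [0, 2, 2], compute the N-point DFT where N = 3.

X[k] = Σ(n=0 to 2) x[n] · ω_3^(nk)
where ω_3 = e^(-2πi/3)

Computing each X[k]:
X[0] = 4
X[1] = -2
X[2] = -2

X = [4, -2, -2]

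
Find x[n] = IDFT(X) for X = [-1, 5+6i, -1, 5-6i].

x[n] = (1/4) Σ(k=0 to 3) X[k] · e^(2πikn/4)

Computing each x[n]:
x[0] = 2
x[1] = -3
x[2] = -3
x[3] = 3

x = [2, -3, -3, 3]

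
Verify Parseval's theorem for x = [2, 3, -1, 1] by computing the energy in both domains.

Time domain:
Σ|x[n]|² = |2|² + |3|² + |-1|² + |1|² = 15.0000

Frequency domain:
(1/4)Σ|X[k]|² = (1/4)(|5|² + |3-2i|² + |-3|² + |3+2i|²) = (1/4)·60.0000 = 15.0000

Both sides agree, confirming Parseval's theorem.

Σ|x[n]|² = (1/N)Σ|X[k]|² = 15.0000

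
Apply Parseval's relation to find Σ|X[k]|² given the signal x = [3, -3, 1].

Parseval: Σ|x[n]|² = (1/N)Σ|X[k]|², so Σ|X[k]|² = N·Σ|x[n]|² = 3·19.0000

Σ|X[k]|² = N·Σ|x[n]|² = 3·19.0000 = 57.0000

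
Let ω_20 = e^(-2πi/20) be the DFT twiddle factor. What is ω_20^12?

ω_20^12 = e^(-2πi·12/20)
= cos(-2π·12/20) + i·sin(-2π·12/20)
= cos(-24π/20) + i·sin(-24π/20)

ω_20^12 = cos(-24π/20) + i·sin(-24π/20) = -0.8090+0.5878i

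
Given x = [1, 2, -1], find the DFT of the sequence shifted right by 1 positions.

Time shift by 1: X_shifted[k] = ω_3^(1k) · X[k]
Shifted x = [-1, 1, 2]

DFT(x[n-1]) = [2, -2.5000+0.8660i, -2.5000-0.8660i]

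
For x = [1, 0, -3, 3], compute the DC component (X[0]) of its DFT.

X[0] = Σ(n=0 to 3) x[n] · ω_4^0 = Σ x[n]
= (1) + (0) + (-3) + (3)

X[0] = 1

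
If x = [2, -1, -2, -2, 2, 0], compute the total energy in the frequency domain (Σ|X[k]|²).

Parseval: Σ|x[n]|² = (1/N)Σ|X[k]|², so Σ|X[k]|² = N·Σ|x[n]|² = 6·17.0000

Σ|X[k]|² = N·Σ|x[n]|² = 6·17.0000 = 102.0000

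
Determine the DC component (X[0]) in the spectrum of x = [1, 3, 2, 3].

X[0] = Σ(n=0 to 3) x[n] · ω_4^0 = Σ x[n]
= (1) + (3) + (2) + (3)

X[0] = 9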